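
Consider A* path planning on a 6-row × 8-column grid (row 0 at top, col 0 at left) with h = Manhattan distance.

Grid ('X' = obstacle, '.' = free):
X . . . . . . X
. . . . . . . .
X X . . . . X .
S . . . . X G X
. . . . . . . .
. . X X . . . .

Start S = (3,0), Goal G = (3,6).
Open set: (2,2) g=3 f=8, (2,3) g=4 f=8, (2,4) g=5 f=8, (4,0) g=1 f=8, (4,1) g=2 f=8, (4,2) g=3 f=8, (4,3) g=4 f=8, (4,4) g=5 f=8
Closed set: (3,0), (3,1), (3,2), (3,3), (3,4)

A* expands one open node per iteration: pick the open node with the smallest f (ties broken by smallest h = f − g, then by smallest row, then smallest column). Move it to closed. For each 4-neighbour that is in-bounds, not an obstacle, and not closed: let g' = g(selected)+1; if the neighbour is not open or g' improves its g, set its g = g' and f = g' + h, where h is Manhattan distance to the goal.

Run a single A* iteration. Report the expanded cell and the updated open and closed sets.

step 1: expand (2,4) (f=8, h=3) → closed; open now [(1,4) g=6 f=10, (2,2) g=3 f=8, (2,3) g=4 f=8, (2,5) g=6 f=8, (4,0) g=1 f=8, (4,1) g=2 f=8, (4,2) g=3 f=8, (4,3) g=4 f=8, (4,4) g=5 f=8]

expanded=(2,4); open=[(1,4) g=6 f=10, (2,2) g=3 f=8, (2,3) g=4 f=8, (2,5) g=6 f=8, (4,0) g=1 f=8, (4,1) g=2 f=8, (4,2) g=3 f=8, (4,3) g=4 f=8, (4,4) g=5 f=8]; closed=[(2,4), (3,0), (3,1), (3,2), (3,3), (3,4)]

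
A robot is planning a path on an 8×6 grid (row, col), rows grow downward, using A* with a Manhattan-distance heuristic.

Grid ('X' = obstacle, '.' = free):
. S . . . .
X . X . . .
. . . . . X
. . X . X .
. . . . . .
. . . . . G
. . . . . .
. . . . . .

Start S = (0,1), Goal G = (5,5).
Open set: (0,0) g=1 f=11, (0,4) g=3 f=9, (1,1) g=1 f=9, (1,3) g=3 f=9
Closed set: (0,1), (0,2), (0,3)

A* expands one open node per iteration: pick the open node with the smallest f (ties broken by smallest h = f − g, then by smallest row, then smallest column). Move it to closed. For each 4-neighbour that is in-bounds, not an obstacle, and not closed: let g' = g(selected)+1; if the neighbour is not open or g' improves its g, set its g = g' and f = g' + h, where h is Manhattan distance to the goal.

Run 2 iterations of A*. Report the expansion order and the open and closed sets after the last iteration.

step 1: expand (0,4) (f=9, h=6) → closed; open now [(0,0) g=1 f=11, (0,5) g=4 f=9, (1,1) g=1 f=9, (1,3) g=3 f=9, (1,4) g=4 f=9]
step 2: expand (0,5) (f=9, h=5) → closed; open now [(0,0) g=1 f=11, (1,1) g=1 f=9, (1,3) g=3 f=9, (1,4) g=4 f=9, (1,5) g=5 f=9]

order=[(0,4) → (0,5)]; open=[(0,0) g=1 f=11, (1,1) g=1 f=9, (1,3) g=3 f=9, (1,4) g=4 f=9, (1,5) g=5 f=9]; closed=[(0,1), (0,2), (0,3), (0,4), (0,5)]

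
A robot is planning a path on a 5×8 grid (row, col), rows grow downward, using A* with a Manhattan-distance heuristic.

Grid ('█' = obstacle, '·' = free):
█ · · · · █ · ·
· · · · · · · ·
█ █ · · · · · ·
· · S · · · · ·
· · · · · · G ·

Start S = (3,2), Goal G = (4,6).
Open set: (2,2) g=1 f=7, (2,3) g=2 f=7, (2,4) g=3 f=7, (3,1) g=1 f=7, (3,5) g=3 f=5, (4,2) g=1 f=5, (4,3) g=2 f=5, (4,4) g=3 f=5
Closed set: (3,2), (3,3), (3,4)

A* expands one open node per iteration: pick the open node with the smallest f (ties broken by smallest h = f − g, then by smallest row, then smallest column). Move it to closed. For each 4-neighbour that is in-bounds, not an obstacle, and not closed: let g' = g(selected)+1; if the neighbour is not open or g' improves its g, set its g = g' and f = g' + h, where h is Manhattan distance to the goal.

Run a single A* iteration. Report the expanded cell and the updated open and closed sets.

step 1: expand (3,5) (f=5, h=2) → closed; open now [(2,2) g=1 f=7, (2,3) g=2 f=7, (2,4) g=3 f=7, (2,5) g=4 f=7, (3,1) g=1 f=7, (3,6) g=4 f=5, (4,2) g=1 f=5, (4,3) g=2 f=5, (4,4) g=3 f=5, (4,5) g=4 f=5]

expanded=(3,5); open=[(2,2) g=1 f=7, (2,3) g=2 f=7, (2,4) g=3 f=7, (2,5) g=4 f=7, (3,1) g=1 f=7, (3,6) g=4 f=5, (4,2) g=1 f=5, (4,3) g=2 f=5, (4,4) g=3 f=5, (4,5) g=4 f=5]; closed=[(3,2), (3,3), (3,4), (3,5)]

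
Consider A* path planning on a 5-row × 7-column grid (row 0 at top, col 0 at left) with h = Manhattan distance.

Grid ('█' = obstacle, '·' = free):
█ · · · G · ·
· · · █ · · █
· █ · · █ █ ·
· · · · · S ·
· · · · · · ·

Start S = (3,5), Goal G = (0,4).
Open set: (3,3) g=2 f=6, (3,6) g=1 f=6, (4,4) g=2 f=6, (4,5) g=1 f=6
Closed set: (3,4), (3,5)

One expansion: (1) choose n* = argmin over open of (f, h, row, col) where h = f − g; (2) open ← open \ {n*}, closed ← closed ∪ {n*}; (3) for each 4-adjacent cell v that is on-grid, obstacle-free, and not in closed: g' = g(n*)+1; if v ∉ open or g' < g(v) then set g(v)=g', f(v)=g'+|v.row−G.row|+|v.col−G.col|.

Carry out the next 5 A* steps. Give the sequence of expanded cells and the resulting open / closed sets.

order=[(3,3) → (2,3) → (4,4) → (3,6) → (2,6)]; open=[(2,2) g=4 f=8, (3,2) g=3 f=8, (4,3) g=3 f=8, (4,5) g=1 f=6, (4,6) g=2 f=8]; closed=[(2,3), (2,6), (3,3), (3,4), (3,5), (3,6), (4,4)]

step 1: expand (3,3) (f=6, h=4) → closed; open now [(2,3) g=3 f=6, (3,2) g=3 f=8, (3,6) g=1 f=6, (4,3) g=3 f=8, (4,4) g=2 f=6, (4,5) g=1 f=6]
step 2: expand (2,3) (f=6, h=3) → closed; open now [(2,2) g=4 f=8, (3,2) g=3 f=8, (3,6) g=1 f=6, (4,3) g=3 f=8, (4,4) g=2 f=6, (4,5) g=1 f=6]
step 3: expand (4,4) (f=6, h=4) → closed; open now [(2,2) g=4 f=8, (3,2) g=3 f=8, (3,6) g=1 f=6, (4,3) g=3 f=8, (4,5) g=1 f=6]
step 4: expand (3,6) (f=6, h=5) → closed; open now [(2,2) g=4 f=8, (2,6) g=2 f=6, (3,2) g=3 f=8, (4,3) g=3 f=8, (4,5) g=1 f=6, (4,6) g=2 f=8]
step 5: expand (2,6) (f=6, h=4) → closed; open now [(2,2) g=4 f=8, (3,2) g=3 f=8, (4,3) g=3 f=8, (4,5) g=1 f=6, (4,6) g=2 f=8]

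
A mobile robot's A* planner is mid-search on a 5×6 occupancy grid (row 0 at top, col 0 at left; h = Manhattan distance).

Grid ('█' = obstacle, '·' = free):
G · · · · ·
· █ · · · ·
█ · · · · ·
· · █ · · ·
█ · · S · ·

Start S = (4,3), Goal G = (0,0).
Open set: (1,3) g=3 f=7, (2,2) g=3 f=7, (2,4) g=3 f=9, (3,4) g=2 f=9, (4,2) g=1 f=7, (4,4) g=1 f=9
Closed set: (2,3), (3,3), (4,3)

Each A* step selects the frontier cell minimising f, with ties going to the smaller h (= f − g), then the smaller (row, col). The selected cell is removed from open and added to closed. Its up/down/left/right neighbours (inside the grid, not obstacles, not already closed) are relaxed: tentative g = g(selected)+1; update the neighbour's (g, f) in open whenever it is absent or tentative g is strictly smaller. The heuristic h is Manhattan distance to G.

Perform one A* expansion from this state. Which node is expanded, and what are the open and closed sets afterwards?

expanded=(1,3); open=[(0,3) g=4 f=7, (1,2) g=4 f=7, (1,4) g=4 f=9, (2,2) g=3 f=7, (2,4) g=3 f=9, (3,4) g=2 f=9, (4,2) g=1 f=7, (4,4) g=1 f=9]; closed=[(1,3), (2,3), (3,3), (4,3)]

step 1: expand (1,3) (f=7, h=4) → closed; open now [(0,3) g=4 f=7, (1,2) g=4 f=7, (1,4) g=4 f=9, (2,2) g=3 f=7, (2,4) g=3 f=9, (3,4) g=2 f=9, (4,2) g=1 f=7, (4,4) g=1 f=9]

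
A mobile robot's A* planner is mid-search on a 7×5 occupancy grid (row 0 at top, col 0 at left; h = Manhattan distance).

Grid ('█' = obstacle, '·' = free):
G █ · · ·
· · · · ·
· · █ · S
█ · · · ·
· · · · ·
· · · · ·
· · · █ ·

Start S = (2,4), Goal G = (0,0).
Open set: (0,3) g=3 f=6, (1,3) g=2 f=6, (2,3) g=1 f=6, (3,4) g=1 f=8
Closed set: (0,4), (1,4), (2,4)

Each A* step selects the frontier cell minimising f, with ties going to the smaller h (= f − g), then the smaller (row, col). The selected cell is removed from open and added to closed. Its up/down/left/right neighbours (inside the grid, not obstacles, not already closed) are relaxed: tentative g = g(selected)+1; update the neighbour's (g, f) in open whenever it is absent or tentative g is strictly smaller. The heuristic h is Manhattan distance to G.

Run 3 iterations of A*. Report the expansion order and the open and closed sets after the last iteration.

step 1: expand (0,3) (f=6, h=3) → closed; open now [(0,2) g=4 f=6, (1,3) g=2 f=6, (2,3) g=1 f=6, (3,4) g=1 f=8]
step 2: expand (0,2) (f=6, h=2) → closed; open now [(1,2) g=5 f=8, (1,3) g=2 f=6, (2,3) g=1 f=6, (3,4) g=1 f=8]
step 3: expand (1,3) (f=6, h=4) → closed; open now [(1,2) g=3 f=6, (2,3) g=1 f=6, (3,4) g=1 f=8]

order=[(0,3) → (0,2) → (1,3)]; open=[(1,2) g=3 f=6, (2,3) g=1 f=6, (3,4) g=1 f=8]; closed=[(0,2), (0,3), (0,4), (1,3), (1,4), (2,4)]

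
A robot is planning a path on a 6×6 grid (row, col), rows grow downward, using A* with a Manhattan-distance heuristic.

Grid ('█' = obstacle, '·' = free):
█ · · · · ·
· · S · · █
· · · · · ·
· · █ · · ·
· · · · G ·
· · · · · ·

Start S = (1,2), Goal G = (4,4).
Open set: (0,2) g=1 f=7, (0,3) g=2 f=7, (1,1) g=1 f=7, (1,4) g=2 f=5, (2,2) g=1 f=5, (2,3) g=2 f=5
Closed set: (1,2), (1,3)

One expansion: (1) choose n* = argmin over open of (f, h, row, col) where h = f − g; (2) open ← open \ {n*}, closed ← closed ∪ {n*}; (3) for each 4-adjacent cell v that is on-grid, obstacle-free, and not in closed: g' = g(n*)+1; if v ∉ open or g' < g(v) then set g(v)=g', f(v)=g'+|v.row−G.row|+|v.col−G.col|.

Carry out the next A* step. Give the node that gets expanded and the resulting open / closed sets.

step 1: expand (1,4) (f=5, h=3) → closed; open now [(0,2) g=1 f=7, (0,3) g=2 f=7, (0,4) g=3 f=7, (1,1) g=1 f=7, (2,2) g=1 f=5, (2,3) g=2 f=5, (2,4) g=3 f=5]

expanded=(1,4); open=[(0,2) g=1 f=7, (0,3) g=2 f=7, (0,4) g=3 f=7, (1,1) g=1 f=7, (2,2) g=1 f=5, (2,3) g=2 f=5, (2,4) g=3 f=5]; closed=[(1,2), (1,3), (1,4)]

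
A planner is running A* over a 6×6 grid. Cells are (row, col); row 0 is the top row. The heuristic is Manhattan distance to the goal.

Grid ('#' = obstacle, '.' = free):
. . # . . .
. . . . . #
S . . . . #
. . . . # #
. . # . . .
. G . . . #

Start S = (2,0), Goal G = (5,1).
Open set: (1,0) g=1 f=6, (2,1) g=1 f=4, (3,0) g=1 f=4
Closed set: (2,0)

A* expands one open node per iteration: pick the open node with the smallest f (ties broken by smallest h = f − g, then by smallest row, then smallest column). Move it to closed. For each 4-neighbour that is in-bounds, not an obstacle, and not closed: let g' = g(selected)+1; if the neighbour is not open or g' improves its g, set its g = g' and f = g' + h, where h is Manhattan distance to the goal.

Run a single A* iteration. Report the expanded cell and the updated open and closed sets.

step 1: expand (2,1) (f=4, h=3) → closed; open now [(1,0) g=1 f=6, (1,1) g=2 f=6, (2,2) g=2 f=6, (3,0) g=1 f=4, (3,1) g=2 f=4]

expanded=(2,1); open=[(1,0) g=1 f=6, (1,1) g=2 f=6, (2,2) g=2 f=6, (3,0) g=1 f=4, (3,1) g=2 f=4]; closed=[(2,0), (2,1)]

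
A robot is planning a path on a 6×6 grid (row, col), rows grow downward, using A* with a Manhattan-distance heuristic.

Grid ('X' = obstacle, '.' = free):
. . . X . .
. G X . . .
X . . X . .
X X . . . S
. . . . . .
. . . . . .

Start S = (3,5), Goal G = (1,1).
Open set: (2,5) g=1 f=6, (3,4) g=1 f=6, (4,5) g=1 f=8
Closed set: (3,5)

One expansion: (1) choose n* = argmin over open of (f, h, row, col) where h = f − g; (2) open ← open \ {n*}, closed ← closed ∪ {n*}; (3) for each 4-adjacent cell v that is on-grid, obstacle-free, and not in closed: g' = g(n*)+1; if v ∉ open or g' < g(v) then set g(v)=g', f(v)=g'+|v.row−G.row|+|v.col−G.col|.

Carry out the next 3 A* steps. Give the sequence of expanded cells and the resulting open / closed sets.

step 1: expand (2,5) (f=6, h=5) → closed; open now [(1,5) g=2 f=6, (2,4) g=2 f=6, (3,4) g=1 f=6, (4,5) g=1 f=8]
step 2: expand (1,5) (f=6, h=4) → closed; open now [(0,5) g=3 f=8, (1,4) g=3 f=6, (2,4) g=2 f=6, (3,4) g=1 f=6, (4,5) g=1 f=8]
step 3: expand (1,4) (f=6, h=3) → closed; open now [(0,4) g=4 f=8, (0,5) g=3 f=8, (1,3) g=4 f=6, (2,4) g=2 f=6, (3,4) g=1 f=6, (4,5) g=1 f=8]

order=[(2,5) → (1,5) → (1,4)]; open=[(0,4) g=4 f=8, (0,5) g=3 f=8, (1,3) g=4 f=6, (2,4) g=2 f=6, (3,4) g=1 f=6, (4,5) g=1 f=8]; closed=[(1,4), (1,5), (2,5), (3,5)]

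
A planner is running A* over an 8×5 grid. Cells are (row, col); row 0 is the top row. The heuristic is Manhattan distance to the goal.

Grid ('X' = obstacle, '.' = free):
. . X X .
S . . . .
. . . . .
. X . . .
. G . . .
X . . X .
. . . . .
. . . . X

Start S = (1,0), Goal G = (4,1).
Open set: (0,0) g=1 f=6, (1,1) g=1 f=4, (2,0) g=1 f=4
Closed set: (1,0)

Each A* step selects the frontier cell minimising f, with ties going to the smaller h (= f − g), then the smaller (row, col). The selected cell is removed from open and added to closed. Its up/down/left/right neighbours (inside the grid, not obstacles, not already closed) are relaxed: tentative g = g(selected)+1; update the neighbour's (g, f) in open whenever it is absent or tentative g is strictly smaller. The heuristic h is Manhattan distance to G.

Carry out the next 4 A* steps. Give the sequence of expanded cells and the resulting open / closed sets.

step 1: expand (1,1) (f=4, h=3) → closed; open now [(0,0) g=1 f=6, (0,1) g=2 f=6, (1,2) g=2 f=6, (2,0) g=1 f=4, (2,1) g=2 f=4]
step 2: expand (2,1) (f=4, h=2) → closed; open now [(0,0) g=1 f=6, (0,1) g=2 f=6, (1,2) g=2 f=6, (2,0) g=1 f=4, (2,2) g=3 f=6]
step 3: expand (2,0) (f=4, h=3) → closed; open now [(0,0) g=1 f=6, (0,1) g=2 f=6, (1,2) g=2 f=6, (2,2) g=3 f=6, (3,0) g=2 f=4]
step 4: expand (3,0) (f=4, h=2) → closed; open now [(0,0) g=1 f=6, (0,1) g=2 f=6, (1,2) g=2 f=6, (2,2) g=3 f=6, (4,0) g=3 f=4]

order=[(1,1) → (2,1) → (2,0) → (3,0)]; open=[(0,0) g=1 f=6, (0,1) g=2 f=6, (1,2) g=2 f=6, (2,2) g=3 f=6, (4,0) g=3 f=4]; closed=[(1,0), (1,1), (2,0), (2,1), (3,0)]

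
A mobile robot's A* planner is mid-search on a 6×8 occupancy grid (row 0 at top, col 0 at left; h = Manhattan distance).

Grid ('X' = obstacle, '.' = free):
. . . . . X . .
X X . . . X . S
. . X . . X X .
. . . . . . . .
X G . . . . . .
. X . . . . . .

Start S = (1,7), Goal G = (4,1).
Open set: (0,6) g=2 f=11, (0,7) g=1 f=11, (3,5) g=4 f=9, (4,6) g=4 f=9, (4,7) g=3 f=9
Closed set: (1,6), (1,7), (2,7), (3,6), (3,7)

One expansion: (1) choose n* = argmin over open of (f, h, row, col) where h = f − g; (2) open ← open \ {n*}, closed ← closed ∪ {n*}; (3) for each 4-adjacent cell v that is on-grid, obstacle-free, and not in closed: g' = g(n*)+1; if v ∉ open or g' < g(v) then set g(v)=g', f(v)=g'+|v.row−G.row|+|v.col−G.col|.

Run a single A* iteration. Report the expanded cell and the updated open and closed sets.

expanded=(3,5); open=[(0,6) g=2 f=11, (0,7) g=1 f=11, (3,4) g=5 f=9, (4,5) g=5 f=9, (4,6) g=4 f=9, (4,7) g=3 f=9]; closed=[(1,6), (1,7), (2,7), (3,5), (3,6), (3,7)]

step 1: expand (3,5) (f=9, h=5) → closed; open now [(0,6) g=2 f=11, (0,7) g=1 f=11, (3,4) g=5 f=9, (4,5) g=5 f=9, (4,6) g=4 f=9, (4,7) g=3 f=9]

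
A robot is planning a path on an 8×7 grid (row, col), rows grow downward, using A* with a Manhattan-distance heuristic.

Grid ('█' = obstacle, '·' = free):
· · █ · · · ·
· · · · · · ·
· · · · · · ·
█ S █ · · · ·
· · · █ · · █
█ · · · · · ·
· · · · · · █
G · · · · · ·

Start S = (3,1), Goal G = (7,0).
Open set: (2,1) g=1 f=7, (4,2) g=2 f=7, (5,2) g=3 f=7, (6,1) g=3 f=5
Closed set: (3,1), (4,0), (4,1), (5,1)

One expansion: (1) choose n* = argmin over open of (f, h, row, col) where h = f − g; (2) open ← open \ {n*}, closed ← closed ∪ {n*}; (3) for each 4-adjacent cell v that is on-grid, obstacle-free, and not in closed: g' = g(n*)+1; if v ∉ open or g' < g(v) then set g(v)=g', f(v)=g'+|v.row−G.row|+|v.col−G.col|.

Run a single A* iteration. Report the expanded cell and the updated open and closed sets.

step 1: expand (6,1) (f=5, h=2) → closed; open now [(2,1) g=1 f=7, (4,2) g=2 f=7, (5,2) g=3 f=7, (6,0) g=4 f=5, (6,2) g=4 f=7, (7,1) g=4 f=5]

expanded=(6,1); open=[(2,1) g=1 f=7, (4,2) g=2 f=7, (5,2) g=3 f=7, (6,0) g=4 f=5, (6,2) g=4 f=7, (7,1) g=4 f=5]; closed=[(3,1), (4,0), (4,1), (5,1), (6,1)]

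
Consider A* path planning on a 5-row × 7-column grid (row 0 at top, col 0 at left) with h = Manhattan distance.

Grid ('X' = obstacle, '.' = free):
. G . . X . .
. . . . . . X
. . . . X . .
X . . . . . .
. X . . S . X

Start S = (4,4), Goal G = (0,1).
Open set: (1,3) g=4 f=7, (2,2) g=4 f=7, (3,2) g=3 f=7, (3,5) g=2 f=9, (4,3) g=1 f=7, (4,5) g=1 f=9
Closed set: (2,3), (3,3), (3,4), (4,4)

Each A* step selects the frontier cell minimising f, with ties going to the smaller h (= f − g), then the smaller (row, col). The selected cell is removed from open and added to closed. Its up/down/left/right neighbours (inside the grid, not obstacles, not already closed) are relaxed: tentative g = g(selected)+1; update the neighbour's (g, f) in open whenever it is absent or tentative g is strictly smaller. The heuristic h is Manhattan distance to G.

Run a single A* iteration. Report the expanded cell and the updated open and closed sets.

expanded=(1,3); open=[(0,3) g=5 f=7, (1,2) g=5 f=7, (1,4) g=5 f=9, (2,2) g=4 f=7, (3,2) g=3 f=7, (3,5) g=2 f=9, (4,3) g=1 f=7, (4,5) g=1 f=9]; closed=[(1,3), (2,3), (3,3), (3,4), (4,4)]

step 1: expand (1,3) (f=7, h=3) → closed; open now [(0,3) g=5 f=7, (1,2) g=5 f=7, (1,4) g=5 f=9, (2,2) g=4 f=7, (3,2) g=3 f=7, (3,5) g=2 f=9, (4,3) g=1 f=7, (4,5) g=1 f=9]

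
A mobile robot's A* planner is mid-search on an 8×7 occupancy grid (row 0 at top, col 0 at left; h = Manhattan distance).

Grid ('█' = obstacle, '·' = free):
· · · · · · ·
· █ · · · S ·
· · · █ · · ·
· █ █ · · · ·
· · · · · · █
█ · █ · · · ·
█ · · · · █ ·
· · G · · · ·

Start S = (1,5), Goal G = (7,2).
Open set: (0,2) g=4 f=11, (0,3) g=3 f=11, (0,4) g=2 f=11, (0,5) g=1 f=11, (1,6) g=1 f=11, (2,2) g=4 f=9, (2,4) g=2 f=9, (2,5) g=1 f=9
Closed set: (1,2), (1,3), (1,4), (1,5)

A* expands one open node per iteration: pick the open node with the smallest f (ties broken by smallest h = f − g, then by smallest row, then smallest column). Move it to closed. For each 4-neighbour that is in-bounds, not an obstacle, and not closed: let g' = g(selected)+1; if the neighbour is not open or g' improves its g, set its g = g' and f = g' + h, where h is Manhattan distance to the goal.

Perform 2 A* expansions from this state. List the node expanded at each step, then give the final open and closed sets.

order=[(2,2) → (2,4)]; open=[(0,2) g=4 f=11, (0,3) g=3 f=11, (0,4) g=2 f=11, (0,5) g=1 f=11, (1,6) g=1 f=11, (2,1) g=5 f=11, (2,5) g=1 f=9, (3,4) g=3 f=9]; closed=[(1,2), (1,3), (1,4), (1,5), (2,2), (2,4)]

step 1: expand (2,2) (f=9, h=5) → closed; open now [(0,2) g=4 f=11, (0,3) g=3 f=11, (0,4) g=2 f=11, (0,5) g=1 f=11, (1,6) g=1 f=11, (2,1) g=5 f=11, (2,4) g=2 f=9, (2,5) g=1 f=9]
step 2: expand (2,4) (f=9, h=7) → closed; open now [(0,2) g=4 f=11, (0,3) g=3 f=11, (0,4) g=2 f=11, (0,5) g=1 f=11, (1,6) g=1 f=11, (2,1) g=5 f=11, (2,5) g=1 f=9, (3,4) g=3 f=9]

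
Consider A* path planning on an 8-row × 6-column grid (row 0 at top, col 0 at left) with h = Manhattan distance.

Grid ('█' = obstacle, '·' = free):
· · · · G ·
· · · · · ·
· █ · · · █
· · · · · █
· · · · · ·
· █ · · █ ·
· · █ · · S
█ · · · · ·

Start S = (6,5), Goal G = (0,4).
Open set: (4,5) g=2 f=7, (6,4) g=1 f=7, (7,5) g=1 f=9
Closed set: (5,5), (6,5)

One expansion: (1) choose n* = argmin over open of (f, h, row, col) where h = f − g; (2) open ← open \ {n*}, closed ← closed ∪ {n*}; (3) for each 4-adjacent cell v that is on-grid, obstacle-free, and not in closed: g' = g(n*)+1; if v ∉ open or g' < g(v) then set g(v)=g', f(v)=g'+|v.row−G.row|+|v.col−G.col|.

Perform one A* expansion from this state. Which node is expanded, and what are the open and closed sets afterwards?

expanded=(4,5); open=[(4,4) g=3 f=7, (6,4) g=1 f=7, (7,5) g=1 f=9]; closed=[(4,5), (5,5), (6,5)]

step 1: expand (4,5) (f=7, h=5) → closed; open now [(4,4) g=3 f=7, (6,4) g=1 f=7, (7,5) g=1 f=9]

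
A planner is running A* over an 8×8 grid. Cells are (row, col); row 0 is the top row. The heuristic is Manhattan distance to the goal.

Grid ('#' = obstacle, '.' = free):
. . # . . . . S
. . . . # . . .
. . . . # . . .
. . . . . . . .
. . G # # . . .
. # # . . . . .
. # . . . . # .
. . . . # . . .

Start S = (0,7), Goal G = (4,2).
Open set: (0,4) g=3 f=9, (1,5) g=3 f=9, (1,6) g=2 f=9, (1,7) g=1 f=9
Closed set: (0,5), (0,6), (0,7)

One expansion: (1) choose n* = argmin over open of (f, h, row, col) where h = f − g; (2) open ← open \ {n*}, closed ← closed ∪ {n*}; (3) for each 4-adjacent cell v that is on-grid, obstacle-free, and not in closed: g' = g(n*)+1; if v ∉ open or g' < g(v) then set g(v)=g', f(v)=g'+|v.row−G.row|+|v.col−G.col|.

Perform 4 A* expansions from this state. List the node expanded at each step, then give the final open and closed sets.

step 1: expand (0,4) (f=9, h=6) → closed; open now [(0,3) g=4 f=9, (1,5) g=3 f=9, (1,6) g=2 f=9, (1,7) g=1 f=9]
step 2: expand (0,3) (f=9, h=5) → closed; open now [(1,3) g=5 f=9, (1,5) g=3 f=9, (1,6) g=2 f=9, (1,7) g=1 f=9]
step 3: expand (1,3) (f=9, h=4) → closed; open now [(1,2) g=6 f=9, (1,5) g=3 f=9, (1,6) g=2 f=9, (1,7) g=1 f=9, (2,3) g=6 f=9]
step 4: expand (1,2) (f=9, h=3) → closed; open now [(1,1) g=7 f=11, (1,5) g=3 f=9, (1,6) g=2 f=9, (1,7) g=1 f=9, (2,2) g=7 f=9, (2,3) g=6 f=9]

order=[(0,4) → (0,3) → (1,3) → (1,2)]; open=[(1,1) g=7 f=11, (1,5) g=3 f=9, (1,6) g=2 f=9, (1,7) g=1 f=9, (2,2) g=7 f=9, (2,3) g=6 f=9]; closed=[(0,3), (0,4), (0,5), (0,6), (0,7), (1,2), (1,3)]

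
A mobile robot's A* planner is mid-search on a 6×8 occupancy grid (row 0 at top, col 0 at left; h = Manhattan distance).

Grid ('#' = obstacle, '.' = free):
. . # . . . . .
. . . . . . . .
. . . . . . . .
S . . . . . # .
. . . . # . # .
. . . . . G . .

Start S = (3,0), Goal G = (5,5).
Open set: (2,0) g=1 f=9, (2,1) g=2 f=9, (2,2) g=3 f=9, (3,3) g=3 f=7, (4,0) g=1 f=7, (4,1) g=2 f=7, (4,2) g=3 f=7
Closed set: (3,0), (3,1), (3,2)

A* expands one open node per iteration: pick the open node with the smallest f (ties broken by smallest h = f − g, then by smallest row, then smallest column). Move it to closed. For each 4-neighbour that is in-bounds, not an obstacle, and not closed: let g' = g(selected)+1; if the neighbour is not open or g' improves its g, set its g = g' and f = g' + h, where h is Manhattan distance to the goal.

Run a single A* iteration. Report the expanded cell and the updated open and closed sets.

expanded=(3,3); open=[(2,0) g=1 f=9, (2,1) g=2 f=9, (2,2) g=3 f=9, (2,3) g=4 f=9, (3,4) g=4 f=7, (4,0) g=1 f=7, (4,1) g=2 f=7, (4,2) g=3 f=7, (4,3) g=4 f=7]; closed=[(3,0), (3,1), (3,2), (3,3)]

step 1: expand (3,3) (f=7, h=4) → closed; open now [(2,0) g=1 f=9, (2,1) g=2 f=9, (2,2) g=3 f=9, (2,3) g=4 f=9, (3,4) g=4 f=7, (4,0) g=1 f=7, (4,1) g=2 f=7, (4,2) g=3 f=7, (4,3) g=4 f=7]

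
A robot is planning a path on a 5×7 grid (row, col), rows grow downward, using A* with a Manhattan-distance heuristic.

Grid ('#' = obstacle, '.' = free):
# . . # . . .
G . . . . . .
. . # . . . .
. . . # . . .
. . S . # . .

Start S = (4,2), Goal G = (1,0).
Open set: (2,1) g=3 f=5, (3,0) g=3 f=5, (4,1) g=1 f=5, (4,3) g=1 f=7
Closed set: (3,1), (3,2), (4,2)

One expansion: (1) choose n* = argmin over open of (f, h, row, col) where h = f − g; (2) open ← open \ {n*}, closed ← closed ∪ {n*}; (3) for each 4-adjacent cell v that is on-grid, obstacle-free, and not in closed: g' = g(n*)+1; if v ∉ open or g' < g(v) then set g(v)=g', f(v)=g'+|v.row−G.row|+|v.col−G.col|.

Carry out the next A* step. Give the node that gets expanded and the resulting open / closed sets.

expanded=(2,1); open=[(1,1) g=4 f=5, (2,0) g=4 f=5, (3,0) g=3 f=5, (4,1) g=1 f=5, (4,3) g=1 f=7]; closed=[(2,1), (3,1), (3,2), (4,2)]

step 1: expand (2,1) (f=5, h=2) → closed; open now [(1,1) g=4 f=5, (2,0) g=4 f=5, (3,0) g=3 f=5, (4,1) g=1 f=5, (4,3) g=1 f=7]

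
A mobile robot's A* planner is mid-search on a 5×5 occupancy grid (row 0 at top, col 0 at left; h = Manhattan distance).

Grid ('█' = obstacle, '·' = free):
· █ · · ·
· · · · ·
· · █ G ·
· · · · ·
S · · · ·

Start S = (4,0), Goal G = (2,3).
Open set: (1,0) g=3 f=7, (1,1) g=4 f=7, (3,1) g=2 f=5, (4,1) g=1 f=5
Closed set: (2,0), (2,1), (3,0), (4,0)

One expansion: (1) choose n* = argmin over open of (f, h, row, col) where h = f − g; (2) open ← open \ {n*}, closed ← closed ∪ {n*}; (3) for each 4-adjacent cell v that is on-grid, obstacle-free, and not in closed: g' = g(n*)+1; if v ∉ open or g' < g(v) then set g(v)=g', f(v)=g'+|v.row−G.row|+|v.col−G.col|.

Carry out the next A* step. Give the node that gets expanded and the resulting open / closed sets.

step 1: expand (3,1) (f=5, h=3) → closed; open now [(1,0) g=3 f=7, (1,1) g=4 f=7, (3,2) g=3 f=5, (4,1) g=1 f=5]

expanded=(3,1); open=[(1,0) g=3 f=7, (1,1) g=4 f=7, (3,2) g=3 f=5, (4,1) g=1 f=5]; closed=[(2,0), (2,1), (3,0), (3,1), (4,0)]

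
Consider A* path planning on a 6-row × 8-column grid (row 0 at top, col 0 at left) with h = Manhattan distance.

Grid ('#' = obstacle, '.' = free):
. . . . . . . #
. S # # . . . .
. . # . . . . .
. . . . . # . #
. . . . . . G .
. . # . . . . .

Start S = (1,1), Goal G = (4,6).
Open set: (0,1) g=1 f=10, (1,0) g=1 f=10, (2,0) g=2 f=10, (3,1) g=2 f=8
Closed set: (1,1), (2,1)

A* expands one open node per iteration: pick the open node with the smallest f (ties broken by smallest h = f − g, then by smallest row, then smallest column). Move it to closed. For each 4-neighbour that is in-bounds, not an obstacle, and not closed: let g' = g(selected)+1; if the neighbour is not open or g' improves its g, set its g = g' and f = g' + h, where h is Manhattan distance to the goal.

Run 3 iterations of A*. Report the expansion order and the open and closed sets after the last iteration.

step 1: expand (3,1) (f=8, h=6) → closed; open now [(0,1) g=1 f=10, (1,0) g=1 f=10, (2,0) g=2 f=10, (3,0) g=3 f=10, (3,2) g=3 f=8, (4,1) g=3 f=8]
step 2: expand (3,2) (f=8, h=5) → closed; open now [(0,1) g=1 f=10, (1,0) g=1 f=10, (2,0) g=2 f=10, (3,0) g=3 f=10, (3,3) g=4 f=8, (4,1) g=3 f=8, (4,2) g=4 f=8]
step 3: expand (3,3) (f=8, h=4) → closed; open now [(0,1) g=1 f=10, (1,0) g=1 f=10, (2,0) g=2 f=10, (2,3) g=5 f=10, (3,0) g=3 f=10, (3,4) g=5 f=8, (4,1) g=3 f=8, (4,2) g=4 f=8, (4,3) g=5 f=8]

order=[(3,1) → (3,2) → (3,3)]; open=[(0,1) g=1 f=10, (1,0) g=1 f=10, (2,0) g=2 f=10, (2,3) g=5 f=10, (3,0) g=3 f=10, (3,4) g=5 f=8, (4,1) g=3 f=8, (4,2) g=4 f=8, (4,3) g=5 f=8]; closed=[(1,1), (2,1), (3,1), (3,2), (3,3)]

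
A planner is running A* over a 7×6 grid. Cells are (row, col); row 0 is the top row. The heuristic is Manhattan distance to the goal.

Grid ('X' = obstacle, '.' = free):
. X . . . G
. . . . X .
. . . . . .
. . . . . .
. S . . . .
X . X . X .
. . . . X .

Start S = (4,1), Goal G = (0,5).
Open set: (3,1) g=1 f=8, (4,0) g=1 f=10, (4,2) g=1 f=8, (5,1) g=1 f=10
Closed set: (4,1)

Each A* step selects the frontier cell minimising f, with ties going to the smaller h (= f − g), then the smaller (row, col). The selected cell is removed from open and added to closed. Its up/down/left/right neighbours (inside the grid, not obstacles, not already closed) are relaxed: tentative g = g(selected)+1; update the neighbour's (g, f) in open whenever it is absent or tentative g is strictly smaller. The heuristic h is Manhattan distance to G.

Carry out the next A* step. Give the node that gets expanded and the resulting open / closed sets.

expanded=(3,1); open=[(2,1) g=2 f=8, (3,0) g=2 f=10, (3,2) g=2 f=8, (4,0) g=1 f=10, (4,2) g=1 f=8, (5,1) g=1 f=10]; closed=[(3,1), (4,1)]

step 1: expand (3,1) (f=8, h=7) → closed; open now [(2,1) g=2 f=8, (3,0) g=2 f=10, (3,2) g=2 f=8, (4,0) g=1 f=10, (4,2) g=1 f=8, (5,1) g=1 f=10]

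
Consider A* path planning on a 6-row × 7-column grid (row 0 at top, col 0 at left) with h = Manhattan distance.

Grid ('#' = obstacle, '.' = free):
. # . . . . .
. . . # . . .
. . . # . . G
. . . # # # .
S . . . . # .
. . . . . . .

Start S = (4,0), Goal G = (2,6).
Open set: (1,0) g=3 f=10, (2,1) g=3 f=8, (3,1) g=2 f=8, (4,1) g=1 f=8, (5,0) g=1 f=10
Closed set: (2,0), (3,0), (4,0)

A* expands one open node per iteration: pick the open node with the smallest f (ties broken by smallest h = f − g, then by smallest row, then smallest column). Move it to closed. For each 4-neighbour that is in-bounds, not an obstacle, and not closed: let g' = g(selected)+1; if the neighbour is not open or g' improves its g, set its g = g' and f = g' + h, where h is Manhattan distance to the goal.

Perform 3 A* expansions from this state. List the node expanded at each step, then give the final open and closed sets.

step 1: expand (2,1) (f=8, h=5) → closed; open now [(1,0) g=3 f=10, (1,1) g=4 f=10, (2,2) g=4 f=8, (3,1) g=2 f=8, (4,1) g=1 f=8, (5,0) g=1 f=10]
step 2: expand (2,2) (f=8, h=4) → closed; open now [(1,0) g=3 f=10, (1,1) g=4 f=10, (1,2) g=5 f=10, (3,1) g=2 f=8, (3,2) g=5 f=10, (4,1) g=1 f=8, (5,0) g=1 f=10]
step 3: expand (3,1) (f=8, h=6) → closed; open now [(1,0) g=3 f=10, (1,1) g=4 f=10, (1,2) g=5 f=10, (3,2) g=3 f=8, (4,1) g=1 f=8, (5,0) g=1 f=10]

order=[(2,1) → (2,2) → (3,1)]; open=[(1,0) g=3 f=10, (1,1) g=4 f=10, (1,2) g=5 f=10, (3,2) g=3 f=8, (4,1) g=1 f=8, (5,0) g=1 f=10]; closed=[(2,0), (2,1), (2,2), (3,0), (3,1), (4,0)]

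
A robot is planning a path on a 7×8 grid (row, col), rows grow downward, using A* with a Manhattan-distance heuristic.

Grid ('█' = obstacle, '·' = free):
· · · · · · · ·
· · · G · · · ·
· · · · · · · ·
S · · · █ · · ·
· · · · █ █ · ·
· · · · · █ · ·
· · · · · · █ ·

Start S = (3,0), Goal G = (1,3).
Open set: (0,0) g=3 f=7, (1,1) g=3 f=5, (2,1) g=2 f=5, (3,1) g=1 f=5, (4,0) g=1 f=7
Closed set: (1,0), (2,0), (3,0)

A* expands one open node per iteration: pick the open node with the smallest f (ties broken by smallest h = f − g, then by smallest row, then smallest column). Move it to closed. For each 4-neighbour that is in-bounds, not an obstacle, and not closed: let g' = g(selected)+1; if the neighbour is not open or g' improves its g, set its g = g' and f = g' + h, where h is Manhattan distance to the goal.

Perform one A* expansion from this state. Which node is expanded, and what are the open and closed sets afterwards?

step 1: expand (1,1) (f=5, h=2) → closed; open now [(0,0) g=3 f=7, (0,1) g=4 f=7, (1,2) g=4 f=5, (2,1) g=2 f=5, (3,1) g=1 f=5, (4,0) g=1 f=7]

expanded=(1,1); open=[(0,0) g=3 f=7, (0,1) g=4 f=7, (1,2) g=4 f=5, (2,1) g=2 f=5, (3,1) g=1 f=5, (4,0) g=1 f=7]; closed=[(1,0), (1,1), (2,0), (3,0)]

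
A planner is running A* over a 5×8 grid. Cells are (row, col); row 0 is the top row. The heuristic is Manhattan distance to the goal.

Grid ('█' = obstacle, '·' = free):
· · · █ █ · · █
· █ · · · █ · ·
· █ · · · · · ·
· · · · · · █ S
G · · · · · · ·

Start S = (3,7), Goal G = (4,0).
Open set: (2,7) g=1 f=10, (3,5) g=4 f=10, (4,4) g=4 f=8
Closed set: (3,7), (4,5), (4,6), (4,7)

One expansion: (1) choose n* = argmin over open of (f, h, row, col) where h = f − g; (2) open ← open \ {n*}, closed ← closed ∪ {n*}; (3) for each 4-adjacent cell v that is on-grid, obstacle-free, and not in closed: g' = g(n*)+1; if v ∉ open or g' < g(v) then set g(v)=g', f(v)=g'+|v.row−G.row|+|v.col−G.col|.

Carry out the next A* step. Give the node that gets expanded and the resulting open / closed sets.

step 1: expand (4,4) (f=8, h=4) → closed; open now [(2,7) g=1 f=10, (3,4) g=5 f=10, (3,5) g=4 f=10, (4,3) g=5 f=8]

expanded=(4,4); open=[(2,7) g=1 f=10, (3,4) g=5 f=10, (3,5) g=4 f=10, (4,3) g=5 f=8]; closed=[(3,7), (4,4), (4,5), (4,6), (4,7)]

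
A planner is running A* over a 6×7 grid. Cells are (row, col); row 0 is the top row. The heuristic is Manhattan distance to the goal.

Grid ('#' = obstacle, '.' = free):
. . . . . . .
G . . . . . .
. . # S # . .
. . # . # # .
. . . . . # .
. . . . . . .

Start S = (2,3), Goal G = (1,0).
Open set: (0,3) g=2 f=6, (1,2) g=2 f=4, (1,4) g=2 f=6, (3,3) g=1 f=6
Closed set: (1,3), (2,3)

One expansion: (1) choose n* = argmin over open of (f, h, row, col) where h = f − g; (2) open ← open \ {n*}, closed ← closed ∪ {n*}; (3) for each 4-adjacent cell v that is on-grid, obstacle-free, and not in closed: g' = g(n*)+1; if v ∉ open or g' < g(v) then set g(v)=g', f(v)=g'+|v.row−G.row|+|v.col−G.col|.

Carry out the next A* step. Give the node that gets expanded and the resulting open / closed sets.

step 1: expand (1,2) (f=4, h=2) → closed; open now [(0,2) g=3 f=6, (0,3) g=2 f=6, (1,1) g=3 f=4, (1,4) g=2 f=6, (3,3) g=1 f=6]

expanded=(1,2); open=[(0,2) g=3 f=6, (0,3) g=2 f=6, (1,1) g=3 f=4, (1,4) g=2 f=6, (3,3) g=1 f=6]; closed=[(1,2), (1,3), (2,3)]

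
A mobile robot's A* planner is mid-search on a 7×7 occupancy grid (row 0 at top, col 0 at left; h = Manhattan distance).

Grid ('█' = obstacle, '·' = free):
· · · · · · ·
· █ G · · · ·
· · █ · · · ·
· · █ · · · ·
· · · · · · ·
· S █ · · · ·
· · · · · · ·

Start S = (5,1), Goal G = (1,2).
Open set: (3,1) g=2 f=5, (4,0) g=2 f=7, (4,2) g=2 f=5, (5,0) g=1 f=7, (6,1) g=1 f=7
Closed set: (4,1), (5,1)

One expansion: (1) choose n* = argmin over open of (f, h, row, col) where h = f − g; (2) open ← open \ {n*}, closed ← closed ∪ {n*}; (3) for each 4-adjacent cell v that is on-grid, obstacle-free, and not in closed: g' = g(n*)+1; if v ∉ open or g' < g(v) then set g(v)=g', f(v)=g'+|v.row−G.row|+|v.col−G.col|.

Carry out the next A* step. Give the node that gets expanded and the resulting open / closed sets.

expanded=(3,1); open=[(2,1) g=3 f=5, (3,0) g=3 f=7, (4,0) g=2 f=7, (4,2) g=2 f=5, (5,0) g=1 f=7, (6,1) g=1 f=7]; closed=[(3,1), (4,1), (5,1)]

step 1: expand (3,1) (f=5, h=3) → closed; open now [(2,1) g=3 f=5, (3,0) g=3 f=7, (4,0) g=2 f=7, (4,2) g=2 f=5, (5,0) g=1 f=7, (6,1) g=1 f=7]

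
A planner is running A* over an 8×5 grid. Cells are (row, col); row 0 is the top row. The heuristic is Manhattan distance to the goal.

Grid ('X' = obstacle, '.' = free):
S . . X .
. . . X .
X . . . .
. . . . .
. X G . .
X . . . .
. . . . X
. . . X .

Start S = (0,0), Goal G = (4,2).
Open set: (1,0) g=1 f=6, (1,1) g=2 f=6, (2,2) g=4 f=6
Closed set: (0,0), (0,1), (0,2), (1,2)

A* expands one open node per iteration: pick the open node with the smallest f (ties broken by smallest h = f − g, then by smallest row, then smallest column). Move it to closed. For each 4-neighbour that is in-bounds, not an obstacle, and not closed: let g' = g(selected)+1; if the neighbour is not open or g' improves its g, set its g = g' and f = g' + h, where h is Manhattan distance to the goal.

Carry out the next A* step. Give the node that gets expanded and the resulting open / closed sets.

step 1: expand (2,2) (f=6, h=2) → closed; open now [(1,0) g=1 f=6, (1,1) g=2 f=6, (2,1) g=5 f=8, (2,3) g=5 f=8, (3,2) g=5 f=6]

expanded=(2,2); open=[(1,0) g=1 f=6, (1,1) g=2 f=6, (2,1) g=5 f=8, (2,3) g=5 f=8, (3,2) g=5 f=6]; closed=[(0,0), (0,1), (0,2), (1,2), (2,2)]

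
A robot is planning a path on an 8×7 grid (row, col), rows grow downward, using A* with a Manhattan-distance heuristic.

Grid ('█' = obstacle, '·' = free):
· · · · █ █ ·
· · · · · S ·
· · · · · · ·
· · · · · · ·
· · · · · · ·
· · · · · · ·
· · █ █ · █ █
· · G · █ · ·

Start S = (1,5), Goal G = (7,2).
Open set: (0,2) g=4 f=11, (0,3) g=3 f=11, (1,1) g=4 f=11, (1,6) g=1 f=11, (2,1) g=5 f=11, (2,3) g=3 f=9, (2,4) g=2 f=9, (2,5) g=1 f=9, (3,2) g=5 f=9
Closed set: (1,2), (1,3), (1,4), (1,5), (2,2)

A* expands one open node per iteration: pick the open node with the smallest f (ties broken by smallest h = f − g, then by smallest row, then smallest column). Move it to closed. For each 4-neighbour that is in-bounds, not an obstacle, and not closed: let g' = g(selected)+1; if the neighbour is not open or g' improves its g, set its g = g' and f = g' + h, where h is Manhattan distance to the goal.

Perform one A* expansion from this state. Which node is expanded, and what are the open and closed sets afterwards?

expanded=(3,2); open=[(0,2) g=4 f=11, (0,3) g=3 f=11, (1,1) g=4 f=11, (1,6) g=1 f=11, (2,1) g=5 f=11, (2,3) g=3 f=9, (2,4) g=2 f=9, (2,5) g=1 f=9, (3,1) g=6 f=11, (3,3) g=6 f=11, (4,2) g=6 f=9]; closed=[(1,2), (1,3), (1,4), (1,5), (2,2), (3,2)]

step 1: expand (3,2) (f=9, h=4) → closed; open now [(0,2) g=4 f=11, (0,3) g=3 f=11, (1,1) g=4 f=11, (1,6) g=1 f=11, (2,1) g=5 f=11, (2,3) g=3 f=9, (2,4) g=2 f=9, (2,5) g=1 f=9, (3,1) g=6 f=11, (3,3) g=6 f=11, (4,2) g=6 f=9]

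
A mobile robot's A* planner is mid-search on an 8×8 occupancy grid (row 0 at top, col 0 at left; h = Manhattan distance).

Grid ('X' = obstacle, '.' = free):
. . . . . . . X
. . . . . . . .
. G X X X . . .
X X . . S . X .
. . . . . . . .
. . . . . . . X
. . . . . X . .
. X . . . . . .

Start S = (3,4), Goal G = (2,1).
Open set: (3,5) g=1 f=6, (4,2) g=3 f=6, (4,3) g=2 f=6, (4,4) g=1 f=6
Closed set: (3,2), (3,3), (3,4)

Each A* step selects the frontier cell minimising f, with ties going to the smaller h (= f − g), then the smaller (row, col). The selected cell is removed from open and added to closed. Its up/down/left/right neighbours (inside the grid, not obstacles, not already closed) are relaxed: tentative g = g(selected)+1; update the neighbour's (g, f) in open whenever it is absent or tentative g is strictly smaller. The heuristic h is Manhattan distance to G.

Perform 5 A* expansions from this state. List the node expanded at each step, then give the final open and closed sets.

step 1: expand (4,2) (f=6, h=3) → closed; open now [(3,5) g=1 f=6, (4,1) g=4 f=6, (4,3) g=2 f=6, (4,4) g=1 f=6, (5,2) g=4 f=8]
step 2: expand (4,1) (f=6, h=2) → closed; open now [(3,5) g=1 f=6, (4,0) g=5 f=8, (4,3) g=2 f=6, (4,4) g=1 f=6, (5,1) g=5 f=8, (5,2) g=4 f=8]
step 3: expand (4,3) (f=6, h=4) → closed; open now [(3,5) g=1 f=6, (4,0) g=5 f=8, (4,4) g=1 f=6, (5,1) g=5 f=8, (5,2) g=4 f=8, (5,3) g=3 f=8]
step 4: expand (3,5) (f=6, h=5) → closed; open now [(2,5) g=2 f=6, (4,0) g=5 f=8, (4,4) g=1 f=6, (4,5) g=2 f=8, (5,1) g=5 f=8, (5,2) g=4 f=8, (5,3) g=3 f=8]
step 5: expand (2,5) (f=6, h=4) → closed; open now [(1,5) g=3 f=8, (2,6) g=3 f=8, (4,0) g=5 f=8, (4,4) g=1 f=6, (4,5) g=2 f=8, (5,1) g=5 f=8, (5,2) g=4 f=8, (5,3) g=3 f=8]

order=[(4,2) → (4,1) → (4,3) → (3,5) → (2,5)]; open=[(1,5) g=3 f=8, (2,6) g=3 f=8, (4,0) g=5 f=8, (4,4) g=1 f=6, (4,5) g=2 f=8, (5,1) g=5 f=8, (5,2) g=4 f=8, (5,3) g=3 f=8]; closed=[(2,5), (3,2), (3,3), (3,4), (3,5), (4,1), (4,2), (4,3)]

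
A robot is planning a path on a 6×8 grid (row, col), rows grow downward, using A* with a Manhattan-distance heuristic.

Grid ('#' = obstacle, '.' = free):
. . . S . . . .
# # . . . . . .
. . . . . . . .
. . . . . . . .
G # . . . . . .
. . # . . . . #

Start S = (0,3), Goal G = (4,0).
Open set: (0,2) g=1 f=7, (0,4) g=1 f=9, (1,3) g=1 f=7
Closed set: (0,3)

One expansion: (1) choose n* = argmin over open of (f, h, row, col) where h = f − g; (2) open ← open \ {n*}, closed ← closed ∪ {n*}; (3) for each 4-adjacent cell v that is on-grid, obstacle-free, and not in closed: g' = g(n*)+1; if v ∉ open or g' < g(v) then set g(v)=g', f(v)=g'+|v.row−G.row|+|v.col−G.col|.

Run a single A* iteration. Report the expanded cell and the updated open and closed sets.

step 1: expand (0,2) (f=7, h=6) → closed; open now [(0,1) g=2 f=7, (0,4) g=1 f=9, (1,2) g=2 f=7, (1,3) g=1 f=7]

expanded=(0,2); open=[(0,1) g=2 f=7, (0,4) g=1 f=9, (1,2) g=2 f=7, (1,3) g=1 f=7]; closed=[(0,2), (0,3)]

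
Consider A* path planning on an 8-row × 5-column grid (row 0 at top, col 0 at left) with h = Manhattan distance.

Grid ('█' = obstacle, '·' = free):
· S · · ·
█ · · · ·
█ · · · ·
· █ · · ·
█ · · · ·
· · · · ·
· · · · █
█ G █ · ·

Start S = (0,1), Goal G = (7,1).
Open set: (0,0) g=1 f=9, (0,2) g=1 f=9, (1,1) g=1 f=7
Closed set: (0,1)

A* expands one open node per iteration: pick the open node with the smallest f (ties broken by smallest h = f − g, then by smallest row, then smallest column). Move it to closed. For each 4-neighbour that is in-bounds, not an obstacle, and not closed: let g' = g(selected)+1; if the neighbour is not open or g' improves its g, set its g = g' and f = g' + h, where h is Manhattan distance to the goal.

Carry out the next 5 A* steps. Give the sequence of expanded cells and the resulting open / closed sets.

order=[(1,1) → (2,1) → (2,2) → (3,2) → (4,2)]; open=[(0,0) g=1 f=9, (0,2) g=1 f=9, (1,2) g=2 f=9, (2,3) g=4 f=11, (3,3) g=5 f=11, (4,1) g=6 f=9, (4,3) g=6 f=11, (5,2) g=6 f=9]; closed=[(0,1), (1,1), (2,1), (2,2), (3,2), (4,2)]

step 1: expand (1,1) (f=7, h=6) → closed; open now [(0,0) g=1 f=9, (0,2) g=1 f=9, (1,2) g=2 f=9, (2,1) g=2 f=7]
step 2: expand (2,1) (f=7, h=5) → closed; open now [(0,0) g=1 f=9, (0,2) g=1 f=9, (1,2) g=2 f=9, (2,2) g=3 f=9]
step 3: expand (2,2) (f=9, h=6) → closed; open now [(0,0) g=1 f=9, (0,2) g=1 f=9, (1,2) g=2 f=9, (2,3) g=4 f=11, (3,2) g=4 f=9]
step 4: expand (3,2) (f=9, h=5) → closed; open now [(0,0) g=1 f=9, (0,2) g=1 f=9, (1,2) g=2 f=9, (2,3) g=4 f=11, (3,3) g=5 f=11, (4,2) g=5 f=9]
step 5: expand (4,2) (f=9, h=4) → closed; open now [(0,0) g=1 f=9, (0,2) g=1 f=9, (1,2) g=2 f=9, (2,3) g=4 f=11, (3,3) g=5 f=11, (4,1) g=6 f=9, (4,3) g=6 f=11, (5,2) g=6 f=9]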